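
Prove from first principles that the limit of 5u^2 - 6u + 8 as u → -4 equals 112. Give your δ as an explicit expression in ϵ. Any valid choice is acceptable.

δ = min(1, ϵ/51)

Suppose ϵ > 0. We want δ > 0 such that 0 < |u + 4| < δ implies |(5u^2 - 6u + 8) − 112| < ϵ.
(5u^2 - 6u + 8) − 112 = 5u^2 - 6u - 104 = (u + 4)(5u - 26).
So |(5u^2 - 6u + 8) − 112| = |u + 4|·|5u - 26|.
Require δ ≤ 1. Then |u + 4| < 1 gives |u| < 5, and by the triangle inequality |5u - 26| ≤ 5·5 + 26 = 51.
Hence |(5u^2 - 6u + 8) − 112| ≤ 51|u + 4| < ϵ provided |u + 4| < ϵ/51.
Choosing δ = min(1, ϵ/51) ensures both conditions, hence |(5u^2 - 6u + 8) − 112| < ϵ.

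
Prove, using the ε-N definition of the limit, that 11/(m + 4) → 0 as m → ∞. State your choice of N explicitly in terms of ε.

N = 11/ε

Suppose ε > 0. For m ≥ 1, |11/(m + 4) − 0| = 11/(m + 4) ≤ 11/m.
We need 11/m < ε, i.e. m > 11/ε.
Take N = 11/ε. If m > N then |11/(m + 4)| ≤ 11/m < ε.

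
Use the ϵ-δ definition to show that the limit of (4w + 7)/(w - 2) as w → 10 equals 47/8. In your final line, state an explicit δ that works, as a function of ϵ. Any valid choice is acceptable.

δ = min(4, (32/15)ϵ)

Fix ϵ > 0. We want δ > 0 with 0 < |w − 10| < δ ⇒ |(4w + 7)/(w - 2) − (47/8)| < ϵ.
Combining over a common denominator, (4w + 7)/(w - 2) − (47/8) = [(4w + 7)·8 − 47·(w - 2)] / [8·(w - 2)] = -15(w − 10) / (8(w - 2)).
So |(4w + 7)/(w - 2) − (47/8)| = 15|w − 10| / (8·|w − 2|).
Restrict δ ≤ 4. Then |w − 10| < 4 gives |w − 2| = |(w − 10) + 8| ≥ 8 − 4 = 4.
Hence |(4w + 7)/(w - 2) − (47/8)| < 15|w − 10|/(8·4) = (15/32)|w − 10|, which is < ϵ once |w − 10| < (32/15)ϵ.
Take δ = min(4, (32/15)ϵ). Then 0 < |w − 10| < δ forces both bounds, so |(4w + 7)/(w - 2) − (47/8)| < ϵ.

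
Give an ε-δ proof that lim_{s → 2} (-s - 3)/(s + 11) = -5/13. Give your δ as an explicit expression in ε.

δ = min(13/2, (169/16)ε)

Fix ε > 0. We want δ > 0 with 0 < |s − 2| < δ ⇒ |(-s - 3)/(s + 11) + 5/13| < ε.
Combining over a common denominator, (-s - 3)/(s + 11) + 5/13 = [(-s - 3)·13 − (-5)·(s + 11)] / [13·(s + 11)] = -8(s − 2) / (13(s + 11)).
So |(-s - 3)/(s + 11) + 5/13| = 8|s − 2| / (13·|s + 11|).
Require δ ≤ 13/2, so |s + 11| ≥ |13| − |s − 2| > 13 − 13/2 = 13/2.
Hence |(-s - 3)/(s + 11) + 5/13| < 8|s − 2|/(13·(13/2)) = (16/169)|s − 2|, which is < ε once |s − 2| < (169/16)ε.
Take δ = min(13/2, (169/16)ε). Then 0 < |s − 2| < δ forces both bounds, so |(-s - 3)/(s + 11) + 5/13| < ε.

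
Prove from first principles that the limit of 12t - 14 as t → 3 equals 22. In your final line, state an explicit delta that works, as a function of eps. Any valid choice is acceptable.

delta = eps/12

Let eps > 0. We need delta > 0 so that 0 < |t − 3| < delta implies |(12t - 14) − 22| < eps.
Since (12t - 14) − 22 = 12(t − 3), we have |(12t - 14) − 22| = 12|t − 3|.
So 12|t − 3| < eps exactly when |t − 3| < eps/12.
Choosing delta = eps/12 gives |(12t - 14) − 22| = 12|t − 3| < eps whenever |t − 3| < delta.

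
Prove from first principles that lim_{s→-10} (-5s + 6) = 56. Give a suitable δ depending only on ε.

δ = ε/5

Suppose ε > 0. We need δ > 0 so that 0 < |s + 10| < δ implies |(-5s + 6) − 56| < ε.
Since (-5s + 6) − 56 = -5(s + 10), we have |(-5s + 6) − 56| = 5|s + 10|.
Thus it suffices that |s + 10| < ε/5.
Take δ = ε/5. If 0 < |s + 10| < δ then |(-5s + 6) − 56| = 5|s + 10| < 5·(ε/5) = ε.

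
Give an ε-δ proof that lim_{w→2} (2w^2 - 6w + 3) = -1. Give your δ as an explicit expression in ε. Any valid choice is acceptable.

δ = min(2, ε/10)

Let ε > 0. We want δ > 0 such that 0 < |w − 2| < δ implies |(2w^2 - 6w + 3) + 1| < ε.
(2w^2 - 6w + 3) + 1 = 2w^2 - 6w + 4 = (w − 2)(2w - 2).
So |(2w^2 - 6w + 3) + 1| = |w − 2|·|2w - 2|.
Assume first that |w − 2| < 2, so |w| < 4. Then |2w - 2| ≤ 2·4 + 2 = 10.
Hence |(2w^2 - 6w + 3) + 1| ≤ 10|w − 2| < ε provided |w − 2| < ε/10.
Take δ = min(2, ε/10). Then 0 < |w − 2| < δ gives both |w − 2| < 2 and |w − 2| < ε/10, so |(2w^2 - 6w + 3) + 1| < ε.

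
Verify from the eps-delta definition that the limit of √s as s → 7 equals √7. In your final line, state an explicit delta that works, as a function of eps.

Suppose eps > 0. We want delta > 0 such that 0 < |s − 7| < delta implies |√s − √7| < eps.
Rationalise: √s − √7 = (s − 7)/(√s + √7), so |√s − √7| = |s − 7|/(√s + √7).
Restrict delta ≤ 7 so that |s − 7| < 7 forces s > 0, and then √s + √7 > √7.
Hence |√s − √7| < |s − 7|/√7, which is < eps once |s − 7| < √7·eps.
Take delta = min(7, √7·eps). If 0 < |s − 7| < delta then s > 0 and |√s − √7| < |s − 7|/√7 < eps.

delta = min(7, √7·eps)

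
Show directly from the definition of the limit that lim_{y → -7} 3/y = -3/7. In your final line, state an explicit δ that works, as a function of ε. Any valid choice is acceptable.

Let ε > 0. We seek δ > 0 such that 0 < |y + 7| < δ implies |3/y + 3/7| < ε.
|3/y + 3/7| = 3·|-7 − y|/(7·|y|) = 3|y + 7|/(7|y|).
Restrict δ ≤ 7/2. Then |y + 7| < 7/2 gives |y| > 7/2, so 7|y| > 49/2.
Then |3/y + 3/7| < 3|y + 7|/(49/2), which is < ε when |y + 7| < (49/6)ε.
Take δ = min(7/2, (49/6)ε). Then 0 < |y + 7| < δ gives both |y + 7| < 7/2 and |y + 7| < (49/6)ε, so |3/y + 3/7| < ε.

δ = min(7/2, (49/6)ε)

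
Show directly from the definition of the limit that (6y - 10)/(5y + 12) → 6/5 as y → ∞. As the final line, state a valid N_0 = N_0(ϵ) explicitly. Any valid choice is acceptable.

Let ϵ > 0. We seek N_0 > 0 such that y > N_0 implies |(6y - 10)/(5y + 12) − (6/5)| < ϵ.
(6y - 10)/(5y + 12) − (6/5) = (5(6y - 10) − 6(5y + 12)) / (5(5y + 12)) = -122/(5(5y + 12)).
For y > 0 we have 5y + 12 > 5y, so |(6y - 10)/(5y + 12) − (6/5)| = 122/(5(5y + 12)) < 122/(5·5y) = (122/25)/y.
Thus |(6y - 10)/(5y + 12) − (6/5)| < ϵ whenever y > (122/25)/ϵ.
Take N_0 = (122/25)/ϵ. If y > N_0 then |(6y - 10)/(5y + 12) − (6/5)| < (122/25)/y < ϵ.

N_0 = (122/25)/ϵ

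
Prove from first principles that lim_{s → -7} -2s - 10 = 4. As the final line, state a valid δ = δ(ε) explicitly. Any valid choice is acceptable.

δ = ε/2

Suppose ε > 0. We need δ > 0 so that 0 < |s + 7| < δ implies |(-2s - 10) − 4| < ε.
|(-2s - 10) − 4| = |-2s - 14| = 2|s + 7|.
So 2|s + 7| < ε exactly when |s + 7| < ε/2.
Choosing δ = ε/2 gives |(-2s - 10) − 4| = 2|s + 7| < ε whenever |s + 7| < δ.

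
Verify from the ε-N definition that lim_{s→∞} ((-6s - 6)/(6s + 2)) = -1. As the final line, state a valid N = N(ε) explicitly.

N = (2/3)/ε

Let ε > 0 be given. We seek N > 0 such that s > N implies |(-6s - 6)/(6s + 2) + 1| < ε.
(-6s - 6)/(6s + 2) + 1 = (6(-6s - 6) − (-6)(6s + 2)) / (6(6s + 2)) = -24/(6(6s + 2)).
For s > 0 we have 6s + 2 > 6s, so |(-6s - 6)/(6s + 2) + 1| = 24/(6(6s + 2)) < 24/(6·6s) = (2/3)/s.
Thus |(-6s - 6)/(6s + 2) + 1| < ε whenever s > (2/3)/ε.
Take N = (2/3)/ε. If s > N then |(-6s - 6)/(6s + 2) + 1| < (2/3)/s < ε.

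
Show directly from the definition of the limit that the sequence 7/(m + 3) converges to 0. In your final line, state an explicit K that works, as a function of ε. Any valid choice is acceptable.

K = 7/ε

Let ε > 0. For m ≥ 1, |7/(m + 3) − 0| = 7/(m + 3) ≤ 7/m.
We need 7/m < ε, i.e. m > 7/ε.
Take K = 7/ε. If m > K then |7/(m + 3)| ≤ 7/m < ε.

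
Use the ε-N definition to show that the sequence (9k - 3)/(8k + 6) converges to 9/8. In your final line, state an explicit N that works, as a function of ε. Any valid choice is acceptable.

N = (39/32)/ε

Fix ε > 0. For k ≥ 1, |(9k - 3)/(8k + 6) − (9/8)| = |-78|/(8(8k + 6)) = 78/(8(8k + 6)).
Since 8k + 6 ≥ 8k for k ≥ 1, this is ≤ 78/(8·8k) = (39/32)/k.
So |(9k - 3)/(8k + 6) − (9/8)| < ε whenever k > (39/32)/ε.
Take N = (39/32)/ε. If k > N then |(9k - 3)/(8k + 6) − (9/8)| ≤ (39/32)/k < ε.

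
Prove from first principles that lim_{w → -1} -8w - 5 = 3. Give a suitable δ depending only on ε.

Let ε > 0. We need δ > 0 so that 0 < |w + 1| < δ implies |(-8w - 5) − 3| < ε.
|(-8w - 5) − 3| = |-8w - 8| = 8|w + 1|.
Thus it suffices that |w + 1| < ε/8.
Take δ = ε/8. If 0 < |w + 1| < δ then |(-8w - 5) − 3| = 8|w + 1| < 8·(ε/8) = ε.

δ = ε/8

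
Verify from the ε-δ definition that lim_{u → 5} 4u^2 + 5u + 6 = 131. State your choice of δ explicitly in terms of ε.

Fix ε > 0. We want δ > 0 such that 0 < |u − 5| < δ implies |(4u^2 + 5u + 6) − 131| < ε.
(4u^2 + 5u + 6) − 131 = 4u^2 + 5u - 125 = (u − 5)(4u + 25).
So |(4u^2 + 5u + 6) − 131| = |u − 5|·|4u + 25|.
Assume first that |u − 5| < 1, so |u| < 6. Then |4u + 25| ≤ 4·6 + 25 = 49.
Hence |(4u^2 + 5u + 6) − 131| ≤ 49|u − 5| < ε provided |u − 5| < ε/49.
Take δ = min(1, ε/49). Then 0 < |u − 5| < δ gives both |u − 5| < 1 and |u − 5| < ε/49, so |(4u^2 + 5u + 6) − 131| < ε.

δ = min(1, ε/49)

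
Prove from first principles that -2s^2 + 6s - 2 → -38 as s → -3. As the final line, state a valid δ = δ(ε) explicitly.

δ = min(1, ε/20)

Let ε > 0. We want δ > 0 such that 0 < |s + 3| < δ implies |(-2s^2 + 6s - 2) + 38| < ε.
(-2s^2 + 6s - 2) + 38 = -2s^2 + 6s + 36 = (s + 3)(-2s + 12).
So |(-2s^2 + 6s - 2) + 38| = |s + 3|·|-2s + 12|.
Require δ ≤ 1. Then |s + 3| < 1 gives |s| < 4, and by the triangle inequality |-2s + 12| ≤ 2·4 + 12 = 20.
Hence |(-2s^2 + 6s - 2) + 38| ≤ 20|s + 3| < ε provided |s + 3| < ε/20.
Take δ = min(1, ε/20). Then 0 < |s + 3| < δ gives both |s + 3| < 1 and |s + 3| < ε/20, so |(-2s^2 + 6s - 2) + 38| < ε.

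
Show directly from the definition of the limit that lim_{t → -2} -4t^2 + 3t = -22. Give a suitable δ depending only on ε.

δ = min(1, ε/23)

Let ε > 0 be given. We want δ > 0 such that 0 < |t + 2| < δ implies |(-4t^2 + 3t) + 22| < ε.
(-4t^2 + 3t) + 22 = -4t^2 + 3t + 22 = (t + 2)(-4t + 11).
So |(-4t^2 + 3t) + 22| = |t + 2|·|-4t + 11|.
Assume first that |t + 2| < 1, so |t| < 3. Then |-4t + 11| ≤ 4·3 + 11 = 23.
Hence |(-4t^2 + 3t) + 22| ≤ 23|t + 2| < ε provided |t + 2| < ε/23.
Take δ = min(1, ε/23). Then 0 < |t + 2| < δ gives both |t + 2| < 1 and |t + 2| < ε/23, so |(-4t^2 + 3t) + 22| < ε.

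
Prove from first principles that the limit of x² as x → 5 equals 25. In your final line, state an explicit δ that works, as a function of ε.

Fix ε > 0. We seek δ > 0 with 0 < |x − 5| < δ ⇒ |x² − 25| < ε.
Factor: x² − 25 = (x − 5)(x + 5), so |x² − 25| = |x − 5|·|x + 5|.
Restrict δ ≤ 2. Then |x − 5| < 2 gives |x| < 7, so by the triangle inequality |x + 5| ≤ 7 + 5 = 12.
Hence |x² − 25| ≤ 12|x − 5|, which is < ε once |x − 5| < ε/12.
Take δ = min(2, ε/12). If 0 < |x − 5| < δ then both bounds hold and |x² − 25| ≤ 12|x − 5| < 12·(ε/12) = ε.

δ = min(2, ε/12)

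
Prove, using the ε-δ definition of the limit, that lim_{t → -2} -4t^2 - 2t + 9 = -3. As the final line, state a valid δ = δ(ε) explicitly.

Let ε > 0. We want δ > 0 such that 0 < |t + 2| < δ implies |(-4t^2 - 2t + 9) + 3| < ε.
(-4t^2 - 2t + 9) + 3 = -4t^2 - 2t + 12 = (t + 2)(-4t + 6).
So |(-4t^2 - 2t + 9) + 3| = |t + 2|·|-4t + 6|.
Require δ ≤ 1. Then |t + 2| < 1 gives |t| < 3, and by the triangle inequality |-4t + 6| ≤ 4·3 + 6 = 18.
Hence |(-4t^2 - 2t + 9) + 3| ≤ 18|t + 2| < ε provided |t + 2| < ε/18.
Take δ = min(1, ε/18). Then 0 < |t + 2| < δ gives both |t + 2| < 1 and |t + 2| < ε/18, so |(-4t^2 - 2t + 9) + 3| < ε.

δ = min(1, ε/18)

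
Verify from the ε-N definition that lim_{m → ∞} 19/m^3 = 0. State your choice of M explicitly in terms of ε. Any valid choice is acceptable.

M = (19/ε)^{1/3}

Let ε > 0 be given. For m ≥ 1, |19/m^3 − 0| = 19/m^3.
19/m^3 < ε ⇔ m^3 > 19/ε ⇔ m > (19/ε)^{1/3}.
Take M = (19/ε)^{1/3}. Then m > M implies 19/m^3 < ε.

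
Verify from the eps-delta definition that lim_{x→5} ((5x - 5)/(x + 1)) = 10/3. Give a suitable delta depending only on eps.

delta = min(3, (9/5)eps)

Fix eps > 0. We want delta > 0 with 0 < |x − 5| < delta ⇒ |(5x - 5)/(x + 1) − (10/3)| < eps.
Combining over a common denominator, (5x - 5)/(x + 1) − (10/3) = [(5x - 5)·6 − 20·(x + 1)] / [6·(x + 1)] = 10(x − 5) / (6(x + 1)).
So |(5x - 5)/(x + 1) − (10/3)| = 10|x − 5| / (6·|x + 1|).
Restrict delta ≤ 3. Then |x − 5| < 3 gives |x + 1| = |(x − 5) + 6| ≥ 6 − 3 = 3.
Hence |(5x - 5)/(x + 1) − (10/3)| < 10|x − 5|/(6·3) = (5/9)|x − 5|, which is < eps once |x − 5| < (9/5)eps.
Take delta = min(3, (9/5)eps). Then 0 < |x − 5| < delta forces both bounds, so |(5x - 5)/(x + 1) − (10/3)| < eps.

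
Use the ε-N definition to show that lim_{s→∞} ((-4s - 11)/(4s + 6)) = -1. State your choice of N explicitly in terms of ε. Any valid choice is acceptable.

N = (5/4)/ε

Let ε > 0 be given. We seek N > 0 such that s > N implies |(-4s - 11)/(4s + 6) + 1| < ε.
(-4s - 11)/(4s + 6) + 1 = (4(-4s - 11) − (-4)(4s + 6)) / (4(4s + 6)) = -20/(4(4s + 6)).
For s > 0 we have 4s + 6 > 4s, so |(-4s - 11)/(4s + 6) + 1| = 20/(4(4s + 6)) < 20/(4·4s) = (5/4)/s.
Thus |(-4s - 11)/(4s + 6) + 1| < ε whenever s > (5/4)/ε.
Take N = (5/4)/ε. If s > N then |(-4s - 11)/(4s + 6) + 1| < (5/4)/s < ε.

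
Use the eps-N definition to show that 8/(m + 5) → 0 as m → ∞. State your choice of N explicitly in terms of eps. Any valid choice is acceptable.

N = 8/eps

Let eps > 0. For m ≥ 1, |8/(m + 5) − 0| = 8/(m + 5) ≤ 8/m.
We need 8/m < eps, i.e. m > 8/eps.
Take N = 8/eps. If m > N then |8/(m + 5)| ≤ 8/m < eps.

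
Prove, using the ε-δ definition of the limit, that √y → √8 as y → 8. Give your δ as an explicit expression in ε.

Let ε > 0. We want δ > 0 such that 0 < |y − 8| < δ implies |√y − √8| < ε.
Rationalise: √y − √8 = (y − 8)/(√y + √8), so |√y − √8| = |y − 8|/(√y + √8).
Restrict δ ≤ 8 so that |y − 8| < 8 forces y > 0, and then √y + √8 > √8.
Hence |√y − √8| < |y − 8|/√8, which is < ε once |y − 8| < √8·ε.
Take δ = min(8, √8·ε). If 0 < |y − 8| < δ then y > 0 and |√y − √8| < |y − 8|/√8 < ε.

δ = min(8, √8·ε)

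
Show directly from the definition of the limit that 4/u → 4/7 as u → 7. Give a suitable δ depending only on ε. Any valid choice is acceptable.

Fix ε > 0. We seek δ > 0 such that 0 < |u − 7| < δ implies |4/u − (4/7)| < ε.
|4/u − (4/7)| = 4·|7 − u|/(7·|u|) = 4|u − 7|/(7|u|).
Require δ ≤ 7/2 so that |u| > 7 − 7/2 = 7/2, hence 7|u| > 49/2.
Then |4/u − (4/7)| < 4|u − 7|/(49/2), which is < ε when |u − 7| < (49/8)ε.
Take δ = min(7/2, (49/8)ε). Then 0 < |u − 7| < δ gives both |u − 7| < 7/2 and |u − 7| < (49/8)ε, so |4/u − (4/7)| < ε.

δ = min(7/2, (49/8)ε)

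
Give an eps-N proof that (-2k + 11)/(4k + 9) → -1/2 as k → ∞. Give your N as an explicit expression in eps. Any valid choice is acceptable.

N = (31/8)/eps

Suppose eps > 0. For k ≥ 1, |(-2k + 11)/(4k + 9) + 1/2| = |62|/(4(4k + 9)) = 62/(4(4k + 9)).
Since 4k + 9 ≥ 4k for k ≥ 1, this is ≤ 62/(4·4k) = (31/8)/k.
So |(-2k + 11)/(4k + 9) + 1/2| < eps whenever k > (31/8)/eps.
Take N = (31/8)/eps. If k > N then |(-2k + 11)/(4k + 9) + 1/2| ≤ (31/8)/k < eps.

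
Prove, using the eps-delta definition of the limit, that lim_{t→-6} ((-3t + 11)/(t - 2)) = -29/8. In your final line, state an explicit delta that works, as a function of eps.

delta = min(4, (32/5)eps)

Suppose eps > 0. We want delta > 0 with 0 < |t + 6| < delta ⇒ |(-3t + 11)/(t - 2) + 29/8| < eps.
Combining over a common denominator, (-3t + 11)/(t - 2) + 29/8 = [(-3t + 11)·(-8) − 29·(t - 2)] / [(-8)·(t - 2)] = -5(t + 6) / ((-8)(t - 2)).
So |(-3t + 11)/(t - 2) + 29/8| = 5|t + 6| / (8·|t − 2|).
Require delta ≤ 4, so |t − 2| ≥ |-8| − |t + 6| > 8 − 4 = 4.
Hence |(-3t + 11)/(t - 2) + 29/8| < 5|t + 6|/(8·4) = (5/32)|t + 6|, which is < eps once |t + 6| < (32/5)eps.
Take delta = min(4, (32/5)eps). Then 0 < |t + 6| < delta forces both bounds, so |(-3t + 11)/(t - 2) + 29/8| < eps.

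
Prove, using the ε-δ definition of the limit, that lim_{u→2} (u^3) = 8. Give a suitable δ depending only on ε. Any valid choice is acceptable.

δ = min(1, ε/19)

Let ε > 0. We seek δ > 0 with 0 < |u − 2| < δ ⇒ |u^3 − 8| < ε.
Factor: u^3 − 8 = (u − 2)(u^2 + 2u + 4), so |u^3 − 8| = |u − 2|·|u^2 + 2u + 4|.
Impose δ ≤ 1 so that |u| < 3; then |u^2 + 2u + 4| ≤ 19.
Hence |u^3 − 8| ≤ 19|u − 2|, which is < ε once |u − 2| < ε/19.
Take δ = min(1, ε/19). If 0 < |u − 2| < δ then both bounds hold and |u^3 − 8| ≤ 19|u − 2| < 19·(ε/19) = ε.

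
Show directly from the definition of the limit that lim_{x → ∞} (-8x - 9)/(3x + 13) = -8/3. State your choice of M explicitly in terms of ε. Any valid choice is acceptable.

Fix ε > 0. We seek M > 0 such that x > M implies |(-8x - 9)/(3x + 13) + 8/3| < ε.
(-8x - 9)/(3x + 13) + 8/3 = (3(-8x - 9) − (-8)(3x + 13)) / (3(3x + 13)) = 77/(3(3x + 13)).
For x > 0 we have 3x + 13 > 3x, so |(-8x - 9)/(3x + 13) + 8/3| = 77/(3(3x + 13)) < 77/(3·3x) = (77/9)/x.
Thus |(-8x - 9)/(3x + 13) + 8/3| < ε whenever x > (77/9)/ε.
Take M = (77/9)/ε. If x > M then |(-8x - 9)/(3x + 13) + 8/3| < (77/9)/x < ε.

M = (77/9)/ε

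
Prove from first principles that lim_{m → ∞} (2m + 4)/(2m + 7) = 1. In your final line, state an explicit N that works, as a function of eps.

Let eps > 0 be given. For m ≥ 1, |(2m + 4)/(2m + 7) − 1| = |-6|/(2(2m + 7)) = 6/(2(2m + 7)).
Since 2m + 7 ≥ 2m for m ≥ 1, this is ≤ 6/(2·2m) = (3/2)/m.
So |(2m + 4)/(2m + 7) − 1| < eps whenever m > (3/2)/eps.
Take N = (3/2)/eps. If m > N then |(2m + 4)/(2m + 7) − 1| ≤ (3/2)/m < eps.

N = (3/2)/eps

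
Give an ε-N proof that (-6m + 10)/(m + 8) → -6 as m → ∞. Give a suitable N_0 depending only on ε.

Suppose ε > 0. For m ≥ 1, |(-6m + 10)/(m + 8) + 6| = |58|/((m + 8)) = 58/((m + 8)).
Since m + 8 ≥ m for m ≥ 1, this is ≤ 58/(m) = 58/m.
So |(-6m + 10)/(m + 8) + 6| < ε whenever m > 58/ε.
Take N_0 = 58/ε. If m > N_0 then |(-6m + 10)/(m + 8) + 6| ≤ 58/m < ε.

N_0 = 58/ε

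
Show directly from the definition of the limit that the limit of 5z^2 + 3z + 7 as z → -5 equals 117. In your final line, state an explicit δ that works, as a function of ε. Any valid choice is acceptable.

Suppose ε > 0. We want δ > 0 such that 0 < |z + 5| < δ implies |(5z^2 + 3z + 7) − 117| < ε.
(5z^2 + 3z + 7) − 117 = 5z^2 + 3z - 110 = (z + 5)(5z - 22).
So |(5z^2 + 3z + 7) − 117| = |z + 5|·|5z - 22|.
Require δ ≤ 1. Then |z + 5| < 1 gives |z| < 6, and by the triangle inequality |5z - 22| ≤ 5·6 + 22 = 52.
Hence |(5z^2 + 3z + 7) − 117| ≤ 52|z + 5| < ε provided |z + 5| < ε/52.
Take δ = min(1, ε/52). Then 0 < |z + 5| < δ gives both |z + 5| < 1 and |z + 5| < ε/52, so |(5z^2 + 3z + 7) − 117| < ε.

δ = min(1, ε/52)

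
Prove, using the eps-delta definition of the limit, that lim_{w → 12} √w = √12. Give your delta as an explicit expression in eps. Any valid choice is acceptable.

delta = min(12, √12·eps)

Let eps > 0 be given. We want delta > 0 such that 0 < |w − 12| < delta implies |√w − √12| < eps.
Multiplying by the conjugate, |√w − √12| = |w − 12|/(√w + √12).
Restrict delta ≤ 12 so that |w − 12| < 12 forces w > 0, and then √w + √12 > √12.
Hence |√w − √12| < |w − 12|/√12, which is < eps once |w − 12| < √12·eps.
Take delta = min(12, √12·eps). If 0 < |w − 12| < delta then w > 0 and |√w − √12| < |w − 12|/√12 < eps.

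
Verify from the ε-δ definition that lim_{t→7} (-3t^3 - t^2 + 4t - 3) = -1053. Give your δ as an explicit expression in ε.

δ = min(1, ε/518)

Fix ε > 0. We want δ > 0 such that 0 < |t − 7| < δ implies |(-3t^3 - t^2 + 4t - 3) + 1053| < ε.
(-3t^3 - t^2 + 4t - 3) + 1053 = -3t^3 - t^2 + 4t + 1050 = (t − 7)(-3t^2 - 22t - 150).
So |(-3t^3 - t^2 + 4t - 3) + 1053| = |t − 7|·|-3t^2 - 22t - 150|.
Assume first that |t − 7| < 1, so |t| < 8. Then |-3t^2 - 22t - 150| ≤ 3·8^2 + 22·8 + 150 = 518.
Hence |(-3t^3 - t^2 + 4t - 3) + 1053| ≤ 518|t − 7| < ε provided |t − 7| < ε/518.
Choosing δ = min(1, ε/518) ensures both conditions, hence |(-3t^3 - t^2 + 4t - 3) + 1053| < ε.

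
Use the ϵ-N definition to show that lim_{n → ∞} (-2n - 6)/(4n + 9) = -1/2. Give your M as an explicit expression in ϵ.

M = (3/8)/ϵ

Fix ϵ > 0. For n ≥ 1, |(-2n - 6)/(4n + 9) + 1/2| = |-6|/(4(4n + 9)) = 6/(4(4n + 9)).
Since 4n + 9 ≥ 4n for n ≥ 1, this is ≤ 6/(4·4n) = (3/8)/n.
So |(-2n - 6)/(4n + 9) + 1/2| < ϵ whenever n > (3/8)/ϵ.
Take M = (3/8)/ϵ. If n > M then |(-2n - 6)/(4n + 9) + 1/2| ≤ (3/8)/n < ϵ.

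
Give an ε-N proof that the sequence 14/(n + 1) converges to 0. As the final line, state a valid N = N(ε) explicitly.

N = 14/ε

Let ε > 0 be given. For n ≥ 1, |14/(n + 1) − 0| = 14/(n + 1) ≤ 14/n.
We need 14/n < ε, i.e. n > 14/ε.
Take N = 14/ε. If n > N then |14/(n + 1)| ≤ 14/n < ε.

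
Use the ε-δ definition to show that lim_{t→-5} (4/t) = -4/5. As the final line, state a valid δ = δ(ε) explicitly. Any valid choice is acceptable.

Fix ε > 0. We seek δ > 0 such that 0 < |t + 5| < δ implies |4/t + 4/5| < ε.
|4/t + 4/5| = 4·|-5 − t|/(5·|t|) = 4|t + 5|/(5|t|).
Require δ ≤ 5/2 so that |t| > 5 − 5/2 = 5/2, hence 5|t| > 25/2.
Then |4/t + 4/5| < 4|t + 5|/(25/2), which is < ε when |t + 5| < (25/8)ε.
Take δ = min(5/2, (25/8)ε). Then 0 < |t + 5| < δ gives both |t + 5| < 5/2 and |t + 5| < (25/8)ε, so |4/t + 4/5| < ε.

δ = min(5/2, (25/8)ε)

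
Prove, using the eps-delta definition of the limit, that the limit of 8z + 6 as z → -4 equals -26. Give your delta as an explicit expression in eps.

delta = eps/8

Let eps > 0 be given. We need delta > 0 so that 0 < |z + 4| < delta implies |(8z + 6) + 26| < eps.
|(8z + 6) + 26| = |8z + 32| = 8|z + 4|.
So 8|z + 4| < eps exactly when |z + 4| < eps/8.
Take delta = eps/8. If 0 < |z + 4| < delta then |(8z + 6) + 26| = 8|z + 4| < 8·(eps/8) = eps.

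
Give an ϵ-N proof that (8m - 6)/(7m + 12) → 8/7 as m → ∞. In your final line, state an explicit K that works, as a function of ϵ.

Suppose ϵ > 0. For m ≥ 1, |(8m - 6)/(7m + 12) − (8/7)| = |-138|/(7(7m + 12)) = 138/(7(7m + 12)).
Since 7m + 12 ≥ 7m for m ≥ 1, this is ≤ 138/(7·7m) = (138/49)/m.
So |(8m - 6)/(7m + 12) − (8/7)| < ϵ whenever m > (138/49)/ϵ.
Take K = (138/49)/ϵ. If m > K then |(8m - 6)/(7m + 12) − (8/7)| ≤ (138/49)/m < ϵ.

K = (138/49)/ϵ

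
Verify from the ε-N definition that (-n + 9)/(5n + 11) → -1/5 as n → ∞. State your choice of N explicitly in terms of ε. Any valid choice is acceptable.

Let ε > 0 be given. For n ≥ 1, |(-n + 9)/(5n + 11) + 1/5| = |56|/(5(5n + 11)) = 56/(5(5n + 11)).
Since 5n + 11 ≥ 5n for n ≥ 1, this is ≤ 56/(5·5n) = (56/25)/n.
So |(-n + 9)/(5n + 11) + 1/5| < ε whenever n > (56/25)/ε.
Take N = (56/25)/ε. If n > N then |(-n + 9)/(5n + 11) + 1/5| ≤ (56/25)/n < ε.

N = (56/25)/ε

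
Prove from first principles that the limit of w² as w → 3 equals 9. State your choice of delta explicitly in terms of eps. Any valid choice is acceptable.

delta = min(2, eps/8)

Let eps > 0 be given. We seek delta > 0 with 0 < |w − 3| < delta ⇒ |w² − 9| < eps.
Factor: w² − 9 = (w − 3)(w + 3), so |w² − 9| = |w − 3|·|w + 3|.
Restrict delta ≤ 2. Then |w − 3| < 2 gives |w| < 5, so by the triangle inequality |w + 3| ≤ 5 + 3 = 8.
Hence |w² − 9| ≤ 8|w − 3|, which is < eps once |w − 3| < eps/8.
Take delta = min(2, eps/8). If 0 < |w − 3| < delta then both bounds hold and |w² − 9| ≤ 8|w − 3| < 8·(eps/8) = eps.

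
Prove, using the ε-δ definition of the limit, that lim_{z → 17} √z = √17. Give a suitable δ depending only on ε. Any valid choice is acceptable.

δ = min(17, √17·ε)

Let ε > 0. We want δ > 0 such that 0 < |z − 17| < δ implies |√z − √17| < ε.
Multiplying by the conjugate, |√z − √17| = |z − 17|/(√z + √17).
Restrict δ ≤ 17 so that |z − 17| < 17 forces z > 0, and then √z + √17 > √17.
Hence |√z − √17| < |z − 17|/√17, which is < ε once |z − 17| < √17·ε.
Take δ = min(17, √17·ε). If 0 < |z − 17| < δ then z > 0 and |√z − √17| < |z − 17|/√17 < ε.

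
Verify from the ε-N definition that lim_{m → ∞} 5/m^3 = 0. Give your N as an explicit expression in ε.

N = (5/ε)^{1/3}

Fix ε > 0. For m ≥ 1, |5/m^3 − 0| = 5/m^3.
5/m^3 < ε ⇔ m^3 > 5/ε ⇔ m > (5/ε)^{1/3}.
Take N = (5/ε)^{1/3}. Then m > N implies 5/m^3 < ε.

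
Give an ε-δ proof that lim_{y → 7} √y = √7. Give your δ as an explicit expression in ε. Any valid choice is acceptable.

Suppose ε > 0. We want δ > 0 such that 0 < |y − 7| < δ implies |√y − √7| < ε.
Rationalise: √y − √7 = (y − 7)/(√y + √7), so |√y − √7| = |y − 7|/(√y + √7).
Restrict δ ≤ 7 so that |y − 7| < 7 forces y > 0, and then √y + √7 > √7.
Hence |√y − √7| < |y − 7|/√7, which is < ε once |y − 7| < √7·ε.
Take δ = min(7, √7·ε). If 0 < |y − 7| < δ then y > 0 and |√y − √7| < |y − 7|/√7 < ε.

δ = min(7, √7·ε)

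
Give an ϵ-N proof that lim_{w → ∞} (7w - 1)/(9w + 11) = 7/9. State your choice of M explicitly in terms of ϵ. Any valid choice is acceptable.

Fix ϵ > 0. We seek M > 0 such that w > M implies |(7w - 1)/(9w + 11) − (7/9)| < ϵ.
(7w - 1)/(9w + 11) − (7/9) = (9(7w - 1) − 7(9w + 11)) / (9(9w + 11)) = -86/(9(9w + 11)).
For w > 0 we have 9w + 11 > 9w, so |(7w - 1)/(9w + 11) − (7/9)| = 86/(9(9w + 11)) < 86/(9·9w) = (86/81)/w.
Thus |(7w - 1)/(9w + 11) − (7/9)| < ϵ whenever w > (86/81)/ϵ.
Take M = (86/81)/ϵ. If w > M then |(7w - 1)/(9w + 11) − (7/9)| < (86/81)/w < ϵ.

M = (86/81)/ϵ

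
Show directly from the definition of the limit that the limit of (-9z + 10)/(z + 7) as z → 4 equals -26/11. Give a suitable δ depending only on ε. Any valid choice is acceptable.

Fix ε > 0. We want δ > 0 with 0 < |z − 4| < δ ⇒ |(-9z + 10)/(z + 7) + 26/11| < ε.
Combining over a common denominator, (-9z + 10)/(z + 7) + 26/11 = [(-9z + 10)·11 − (-26)·(z + 7)] / [11·(z + 7)] = -73(z − 4) / (11(z + 7)).
So |(-9z + 10)/(z + 7) + 26/11| = 73|z − 4| / (11·|z + 7|).
Restrict δ ≤ 11/2. Then |z − 4| < 11/2 gives |z + 7| = |(z − 4) + 11| ≥ 11 − 11/2 = 11/2.
Hence |(-9z + 10)/(z + 7) + 26/11| < 73|z − 4|/(11·(11/2)) = (146/121)|z − 4|, which is < ε once |z − 4| < (121/146)ε.
Take δ = min(11/2, (121/146)ε). Then 0 < |z − 4| < δ forces both bounds, so |(-9z + 10)/(z + 7) + 26/11| < ε.

δ = min(11/2, (121/146)ε)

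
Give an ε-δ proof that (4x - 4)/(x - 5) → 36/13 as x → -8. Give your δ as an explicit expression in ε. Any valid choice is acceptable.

δ = min(13/2, (169/32)ε)

Fix ε > 0. We want δ > 0 with 0 < |x + 8| < δ ⇒ |(4x - 4)/(x - 5) − (36/13)| < ε.
Combining over a common denominator, (4x - 4)/(x - 5) − (36/13) = [(4x - 4)·(-13) − (-36)·(x - 5)] / [(-13)·(x - 5)] = -16(x + 8) / ((-13)(x - 5)).
So |(4x - 4)/(x - 5) − (36/13)| = 16|x + 8| / (13·|x − 5|).
Restrict δ ≤ 13/2. Then |x + 8| < 13/2 gives |x − 5| = |(x + 8) + (-13)| ≥ 13 − 13/2 = 13/2.
Hence |(4x - 4)/(x - 5) − (36/13)| < 16|x + 8|/(13·(13/2)) = (32/169)|x + 8|, which is < ε once |x + 8| < (169/32)ε.
Take δ = min(13/2, (169/32)ε). Then 0 < |x + 8| < δ forces both bounds, so |(4x - 4)/(x - 5) − (36/13)| < ε.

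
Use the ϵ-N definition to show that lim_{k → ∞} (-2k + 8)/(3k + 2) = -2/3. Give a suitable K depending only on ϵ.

Fix ϵ > 0. For k ≥ 1, |(-2k + 8)/(3k + 2) + 2/3| = |28|/(3(3k + 2)) = 28/(3(3k + 2)).
Since 3k + 2 ≥ 3k for k ≥ 1, this is ≤ 28/(3·3k) = (28/9)/k.
So |(-2k + 8)/(3k + 2) + 2/3| < ϵ whenever k > (28/9)/ϵ.
Take K = (28/9)/ϵ. If k > K then |(-2k + 8)/(3k + 2) + 2/3| ≤ (28/9)/k < ϵ.

K = (28/9)/ϵ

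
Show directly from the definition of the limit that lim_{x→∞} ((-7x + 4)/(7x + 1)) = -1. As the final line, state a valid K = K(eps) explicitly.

K = (5/7)/eps

Suppose eps > 0. We seek K > 0 such that x > K implies |(-7x + 4)/(7x + 1) + 1| < eps.
(-7x + 4)/(7x + 1) + 1 = (7(-7x + 4) − (-7)(7x + 1)) / (7(7x + 1)) = 35/(7(7x + 1)).
For x > 0 we have 7x + 1 > 7x, so |(-7x + 4)/(7x + 1) + 1| = 35/(7(7x + 1)) < 35/(7·7x) = (5/7)/x.
Thus |(-7x + 4)/(7x + 1) + 1| < eps whenever x > (5/7)/eps.
Take K = (5/7)/eps. If x > K then |(-7x + 4)/(7x + 1) + 1| < (5/7)/x < eps.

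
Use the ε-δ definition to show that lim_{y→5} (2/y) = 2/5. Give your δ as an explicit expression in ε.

δ = min(5/2, (25/4)ε)

Let ε > 0. We seek δ > 0 such that 0 < |y − 5| < δ implies |2/y − (2/5)| < ε.
|2/y − (2/5)| = 2·|5 − y|/(5·|y|) = 2|y − 5|/(5|y|).
Require δ ≤ 5/2 so that |y| > 5 − 5/2 = 5/2, hence 5|y| > 25/2.
Then |2/y − (2/5)| < 2|y − 5|/(25/2), which is < ε when |y − 5| < (25/4)ε.
Take δ = min(5/2, (25/4)ε). Then 0 < |y − 5| < δ gives both |y − 5| < 5/2 and |y − 5| < (25/4)ε, so |2/y − (2/5)| < ε.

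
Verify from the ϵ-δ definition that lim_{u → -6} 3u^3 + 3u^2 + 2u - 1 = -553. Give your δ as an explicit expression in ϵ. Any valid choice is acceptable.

Suppose ϵ > 0. We want δ > 0 such that 0 < |u + 6| < δ implies |(3u^3 + 3u^2 + 2u - 1) + 553| < ϵ.
(3u^3 + 3u^2 + 2u - 1) + 553 = 3u^3 + 3u^2 + 2u + 552 = (u + 6)(3u^2 - 15u + 92).
So |(3u^3 + 3u^2 + 2u - 1) + 553| = |u + 6|·|3u^2 - 15u + 92|.
Require δ ≤ 2. Then |u + 6| < 2 gives |u| < 8, and by the triangle inequality |3u^2 - 15u + 92| ≤ 3·8^2 + 15·8 + 92 = 404.
Hence |(3u^3 + 3u^2 + 2u - 1) + 553| ≤ 404|u + 6| < ϵ provided |u + 6| < ϵ/404.
Choosing δ = min(2, ϵ/404) ensures both conditions, hence |(3u^3 + 3u^2 + 2u - 1) + 553| < ϵ.

δ = min(2, ϵ/404)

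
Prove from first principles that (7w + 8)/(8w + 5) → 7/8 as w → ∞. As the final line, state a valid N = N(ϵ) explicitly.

N = (29/64)/ϵ

Let ϵ > 0 be given. We seek N > 0 such that w > N implies |(7w + 8)/(8w + 5) − (7/8)| < ϵ.
(7w + 8)/(8w + 5) − (7/8) = (8(7w + 8) − 7(8w + 5)) / (8(8w + 5)) = 29/(8(8w + 5)).
For w > 0 we have 8w + 5 > 8w, so |(7w + 8)/(8w + 5) − (7/8)| = 29/(8(8w + 5)) < 29/(8·8w) = (29/64)/w.
Thus |(7w + 8)/(8w + 5) − (7/8)| < ϵ whenever w > (29/64)/ϵ.
Take N = (29/64)/ϵ. If w > N then |(7w + 8)/(8w + 5) − (7/8)| < (29/64)/w < ϵ.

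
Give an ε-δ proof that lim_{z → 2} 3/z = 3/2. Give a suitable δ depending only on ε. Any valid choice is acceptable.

δ = min(1, (2/3)ε)

Suppose ε > 0. We seek δ > 0 such that 0 < |z − 2| < δ implies |3/z − (3/2)| < ε.
|3/z − (3/2)| = 3·|2 − z|/(2·|z|) = 3|z − 2|/(2|z|).
Require δ ≤ 1 so that |z| > 2 − 1 = 1, hence 2|z| > 2.
Then |3/z − (3/2)| < 3|z − 2|/2, which is < ε when |z − 2| < (2/3)ε.
Take δ = min(1, (2/3)ε). Then 0 < |z − 2| < δ gives both |z − 2| < 1 and |z − 2| < (2/3)ε, so |3/z − (3/2)| < ε.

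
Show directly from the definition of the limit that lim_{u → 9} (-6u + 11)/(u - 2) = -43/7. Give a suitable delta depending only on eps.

Suppose eps > 0. We want delta > 0 with 0 < |u − 9| < delta ⇒ |(-6u + 11)/(u - 2) + 43/7| < eps.
Combining over a common denominator, (-6u + 11)/(u - 2) + 43/7 = [(-6u + 11)·7 − (-43)·(u - 2)] / [7·(u - 2)] = 1(u − 9) / (7(u - 2)).
So |(-6u + 11)/(u - 2) + 43/7| = |u − 9| / (7·|u − 2|).
Restrict delta ≤ 7/2. Then |u − 9| < 7/2 gives |u − 2| = |(u − 9) + 7| ≥ 7 − 7/2 = 7/2.
Hence |(-6u + 11)/(u - 2) + 43/7| < |u − 9|/(7·(7/2)) = (2/49)|u − 9|, which is < eps once |u − 9| < (49/2)eps.
Take delta = min(7/2, (49/2)eps). Then 0 < |u − 9| < delta forces both bounds, so |(-6u + 11)/(u - 2) + 43/7| < eps.

delta = min(7/2, (49/2)eps)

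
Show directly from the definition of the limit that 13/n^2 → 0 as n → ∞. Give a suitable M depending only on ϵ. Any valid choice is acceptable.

Fix ϵ > 0. For n ≥ 1, |13/n^2 − 0| = 13/n^2.
13/n^2 < ϵ ⇔ n^2 > 13/ϵ ⇔ n > (13/ϵ)^{1/2}.
Take M = (13/ϵ)^{1/2}. Then n > M implies 13/n^2 < ϵ.

M = (13/ϵ)^{1/2}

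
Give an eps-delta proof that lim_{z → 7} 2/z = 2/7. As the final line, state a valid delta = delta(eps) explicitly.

Let eps > 0. We seek delta > 0 such that 0 < |z − 7| < delta implies |2/z − (2/7)| < eps.
|2/z − (2/7)| = 2·|7 − z|/(7·|z|) = 2|z − 7|/(7|z|).
Restrict delta ≤ 7/2. Then |z − 7| < 7/2 gives |z| > 7/2, so 7|z| > 49/2.
Then |2/z − (2/7)| < 2|z − 7|/(49/2), which is < eps when |z − 7| < (49/4)eps.
Take delta = min(7/2, (49/4)eps). Then 0 < |z − 7| < delta gives both |z − 7| < 7/2 and |z − 7| < (49/4)eps, so |2/z − (2/7)| < eps.

delta = min(7/2, (49/4)eps)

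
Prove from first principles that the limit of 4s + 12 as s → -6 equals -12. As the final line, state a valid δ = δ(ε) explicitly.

δ = ε/4

Let ε > 0 be given. We need δ > 0 so that 0 < |s + 6| < δ implies |(4s + 12) + 12| < ε.
Since (4s + 12) + 12 = 4(s + 6), we have |(4s + 12) + 12| = 4|s + 6|.
Thus it suffices that |s + 6| < ε/4.
Choosing δ = ε/4 gives |(4s + 12) + 12| = 4|s + 6| < ε whenever |s + 6| < δ.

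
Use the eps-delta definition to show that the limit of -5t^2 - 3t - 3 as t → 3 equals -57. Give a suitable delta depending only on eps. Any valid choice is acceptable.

delta = min(1, eps/38)

Fix eps > 0. We want delta > 0 such that 0 < |t − 3| < delta implies |(-5t^2 - 3t - 3) + 57| < eps.
(-5t^2 - 3t - 3) + 57 = -5t^2 - 3t + 54 = (t − 3)(-5t - 18).
So |(-5t^2 - 3t - 3) + 57| = |t − 3|·|-5t - 18|.
Require delta ≤ 1. Then |t − 3| < 1 gives |t| < 4, and by the triangle inequality |-5t - 18| ≤ 5·4 + 18 = 38.
Hence |(-5t^2 - 3t - 3) + 57| ≤ 38|t − 3| < eps provided |t − 3| < eps/38.
Choosing delta = min(1, eps/38) ensures both conditions, hence |(-5t^2 - 3t - 3) + 57| < eps.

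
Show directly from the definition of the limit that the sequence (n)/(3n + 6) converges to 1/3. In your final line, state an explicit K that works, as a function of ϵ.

K = (2/3)/ϵ

Suppose ϵ > 0. For n ≥ 1, |(n)/(3n + 6) − (1/3)| = |-6|/(3(3n + 6)) = 6/(3(3n + 6)).
Since 3n + 6 ≥ 3n for n ≥ 1, this is ≤ 6/(3·3n) = (2/3)/n.
So |(n)/(3n + 6) − (1/3)| < ϵ whenever n > (2/3)/ϵ.
Take K = (2/3)/ϵ. If n > K then |(n)/(3n + 6) − (1/3)| ≤ (2/3)/n < ϵ.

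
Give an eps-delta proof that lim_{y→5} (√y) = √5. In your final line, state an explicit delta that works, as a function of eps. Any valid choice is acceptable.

Suppose eps > 0. We want delta > 0 such that 0 < |y − 5| < delta implies |√y − √5| < eps.
Rationalise: √y − √5 = (y − 5)/(√y + √5), so |√y − √5| = |y − 5|/(√y + √5).
Restrict delta ≤ 5 so that |y − 5| < 5 forces y > 0, and then √y + √5 > √5.
Hence |√y − √5| < |y − 5|/√5, which is < eps once |y − 5| < √5·eps.
Take delta = min(5, √5·eps). If 0 < |y − 5| < delta then y > 0 and |√y − √5| < |y − 5|/√5 < eps.

delta = min(5, √5·eps)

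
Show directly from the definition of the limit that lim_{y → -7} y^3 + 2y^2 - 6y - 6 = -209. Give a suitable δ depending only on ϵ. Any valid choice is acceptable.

δ = min(2, ϵ/155)

Let ϵ > 0 be given. We want δ > 0 such that 0 < |y + 7| < δ implies |(y^3 + 2y^2 - 6y - 6) + 209| < ϵ.
(y^3 + 2y^2 - 6y - 6) + 209 = y^3 + 2y^2 - 6y + 203 = (y + 7)(y^2 - 5y + 29).
So |(y^3 + 2y^2 - 6y - 6) + 209| = |y + 7|·|y^2 - 5y + 29|.
Assume first that |y + 7| < 2, so |y| < 9. Then |y^2 - 5y + 29| ≤ 9^2 + 5·9 + 29 = 155.
Hence |(y^3 + 2y^2 - 6y - 6) + 209| ≤ 155|y + 7| < ϵ provided |y + 7| < ϵ/155.
Choosing δ = min(2, ϵ/155) ensures both conditions, hence |(y^3 + 2y^2 - 6y - 6) + 209| < ϵ.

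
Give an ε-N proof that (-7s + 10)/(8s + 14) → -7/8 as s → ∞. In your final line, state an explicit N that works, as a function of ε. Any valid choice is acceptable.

N = (89/32)/ε

Fix ε > 0. We seek N > 0 such that s > N implies |(-7s + 10)/(8s + 14) + 7/8| < ε.
(-7s + 10)/(8s + 14) + 7/8 = (8(-7s + 10) − (-7)(8s + 14)) / (8(8s + 14)) = 178/(8(8s + 14)).
For s > 0 we have 8s + 14 > 8s, so |(-7s + 10)/(8s + 14) + 7/8| = 178/(8(8s + 14)) < 178/(8·8s) = (89/32)/s.
Thus |(-7s + 10)/(8s + 14) + 7/8| < ε whenever s > (89/32)/ε.
Take N = (89/32)/ε. If s > N then |(-7s + 10)/(8s + 14) + 7/8| < (89/32)/s < ε.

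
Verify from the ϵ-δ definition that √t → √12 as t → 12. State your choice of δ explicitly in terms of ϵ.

δ = min(12, √12·ϵ)

Let ϵ > 0. We want δ > 0 such that 0 < |t − 12| < δ implies |√t − √12| < ϵ.
Rationalise: √t − √12 = (t − 12)/(√t + √12), so |√t − √12| = |t − 12|/(√t + √12).
Restrict δ ≤ 12 so that |t − 12| < 12 forces t > 0, and then √t + √12 > √12.
Hence |√t − √12| < |t − 12|/√12, which is < ϵ once |t − 12| < √12·ϵ.
Take δ = min(12, √12·ϵ). If 0 < |t − 12| < δ then t > 0 and |√t − √12| < |t − 12|/√12 < ϵ.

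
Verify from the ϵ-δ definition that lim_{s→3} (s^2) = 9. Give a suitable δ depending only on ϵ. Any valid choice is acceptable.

Let ϵ > 0. We seek δ > 0 with 0 < |s − 3| < δ ⇒ |s^2 − 9| < ϵ.
Factor: s^2 − 9 = (s − 3)(s + 3), so |s^2 − 9| = |s − 3|·|s + 3|.
Impose δ ≤ 2 so that |s| < 5; then |s + 3| ≤ 8.
Hence |s^2 − 9| ≤ 8|s − 3|, which is < ϵ once |s − 3| < ϵ/8.
Take δ = min(2, ϵ/8). If 0 < |s − 3| < δ then both bounds hold and |s^2 − 9| ≤ 8|s − 3| < 8·(ϵ/8) = ϵ.

δ = min(2, ϵ/8)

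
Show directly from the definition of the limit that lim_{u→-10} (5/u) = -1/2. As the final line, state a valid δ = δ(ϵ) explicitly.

Fix ϵ > 0. We seek δ > 0 such that 0 < |u + 10| < δ implies |5/u + 1/2| < ϵ.
|5/u + 1/2| = 5·|-10 − u|/(10·|u|) = 5|u + 10|/(10|u|).
Restrict δ ≤ 5. Then |u + 10| < 5 gives |u| > 5, so 10|u| > 50.
Then |5/u + 1/2| < 5|u + 10|/50, which is < ϵ when |u + 10| < 10ϵ.
Take δ = min(5, 10ϵ). Then 0 < |u + 10| < δ gives both |u + 10| < 5 and |u + 10| < 10ϵ, so |5/u + 1/2| < ϵ.

δ = min(5, 10ϵ)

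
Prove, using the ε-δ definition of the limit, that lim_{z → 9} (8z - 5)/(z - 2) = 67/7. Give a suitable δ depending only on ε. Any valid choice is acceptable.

δ = min(7/2, (49/22)ε)

Let ε > 0. We want δ > 0 with 0 < |z − 9| < δ ⇒ |(8z - 5)/(z - 2) − (67/7)| < ε.
Combining over a common denominator, (8z - 5)/(z - 2) − (67/7) = [(8z - 5)·7 − 67·(z - 2)] / [7·(z - 2)] = -11(z − 9) / (7(z - 2)).
So |(8z - 5)/(z - 2) − (67/7)| = 11|z − 9| / (7·|z − 2|).
Require δ ≤ 7/2, so |z − 2| ≥ |7| − |z − 9| > 7 − 7/2 = 7/2.
Hence |(8z - 5)/(z - 2) − (67/7)| < 11|z − 9|/(7·(7/2)) = (22/49)|z − 9|, which is < ε once |z − 9| < (49/22)ε.
Take δ = min(7/2, (49/22)ε). Then 0 < |z − 9| < δ forces both bounds, so |(8z - 5)/(z - 2) − (67/7)| < ε.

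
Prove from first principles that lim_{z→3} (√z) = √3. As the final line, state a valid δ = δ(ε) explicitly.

Let ε > 0 be given. We want δ > 0 such that 0 < |z − 3| < δ implies |√z − √3| < ε.
Rationalise: √z − √3 = (z − 3)/(√z + √3), so |√z − √3| = |z − 3|/(√z + √3).
Restrict δ ≤ 3 so that |z − 3| < 3 forces z > 0, and then √z + √3 > √3.
Hence |√z − √3| < |z − 3|/√3, which is < ε once |z − 3| < √3·ε.
Take δ = min(3, √3·ε). If 0 < |z − 3| < δ then z > 0 and |√z − √3| < |z − 3|/√3 < ε.

δ = min(3, √3·ε)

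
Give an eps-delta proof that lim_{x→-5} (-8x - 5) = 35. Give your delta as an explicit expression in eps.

Let eps > 0 be given. We need delta > 0 so that 0 < |x + 5| < delta implies |(-8x - 5) − 35| < eps.
|(-8x - 5) − 35| = |-8x - 40| = 8|x + 5|.
So 8|x + 5| < eps exactly when |x + 5| < eps/8.
Take delta = eps/8. If 0 < |x + 5| < delta then |(-8x - 5) − 35| = 8|x + 5| < 8·(eps/8) = eps.

delta = eps/8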